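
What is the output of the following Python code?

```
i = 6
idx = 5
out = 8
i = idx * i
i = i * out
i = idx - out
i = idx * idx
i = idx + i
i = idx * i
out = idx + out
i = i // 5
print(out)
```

13

i = 5*6 = 30
i = 30*8 = 240
i = 5-8 = -3
i = 5*5 = 25
i = 5+25 = 30
i = 5*30 = 150
out = 5+8 = 13
i = 150//5 = 30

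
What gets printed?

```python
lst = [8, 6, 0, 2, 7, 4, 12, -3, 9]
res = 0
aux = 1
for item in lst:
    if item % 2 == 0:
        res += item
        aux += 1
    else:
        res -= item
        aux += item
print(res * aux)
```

380

item=8: even, res = 0+8 = 8; aux=2
item=6: even, res = 8+6 = 14; aux=3
item=0: even, res = 14+0 = 14; aux=4
item=2: even, res = 14+2 = 16; aux=5
item=7: not even, res = 16-7 = 9; aux=12
item=4: even, res = 9+4 = 13; aux=13
item=12: even, res = 13+12 = 25; aux=14
item=-3: not even, res = 25-(-3) = 28; aux=11
item=9: not even, res = 28-9 = 19; aux=20
res*aux = 19*20 = 380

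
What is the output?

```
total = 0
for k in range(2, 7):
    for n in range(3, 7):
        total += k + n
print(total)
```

k=2,n=3: total = 0+5 = 5
k=2,n=4: total = 5+6 = 11
k=2,n=5: total = 11+7 = 18
k=2,n=6: total = 18+8 = 26
k=3,n=3: total = 26+6 = 32
k=3,n=4: total = 32+7 = 39
k=3,n=5: total = 39+8 = 47
k=3,n=6: total = 47+9 = 56
k=4,n=3: total = 56+7 = 63
k=4,n=4: total = 63+8 = 71
k=4,n=5: total = 71+9 = 80
k=4,n=6: total = 80+10 = 90
k=5,n=3: total = 90+8 = 98
k=5,n=4: total = 98+9 = 107
k=5,n=5: total = 107+10 = 117
k=5,n=6: total = 117+11 = 128
k=6,n=3: total = 128+9 = 137
k=6,n=4: total = 137+10 = 147
k=6,n=5: total = 147+11 = 158
k=6,n=6: total = 158+12 = 170

170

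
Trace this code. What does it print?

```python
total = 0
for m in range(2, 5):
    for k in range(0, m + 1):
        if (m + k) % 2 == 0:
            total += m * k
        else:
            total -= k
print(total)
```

m=2,k=0: even sum, total = 0+0 = 0
m=2,k=1: odd sum, total = 0-1 = -1
m=2,k=2: even sum, total = (-1)+4 = 3
m=3,k=0: odd sum, total = 3-0 = 3
m=3,k=1: even sum, total = 3+3 = 6
m=3,k=2: odd sum, total = 6-2 = 4
m=3,k=3: even sum, total = 4+9 = 13
m=4,k=0: even sum, total = 13+0 = 13
m=4,k=1: odd sum, total = 13-1 = 12
m=4,k=2: even sum, total = 12+8 = 20
m=4,k=3: odd sum, total = 20-3 = 17
m=4,k=4: even sum, total = 17+16 = 33

33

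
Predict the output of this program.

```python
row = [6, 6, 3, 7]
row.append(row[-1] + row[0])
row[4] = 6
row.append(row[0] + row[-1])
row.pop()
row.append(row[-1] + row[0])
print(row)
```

append row[-1]+row[0] = 7+6 = 13 → [6, 6, 3, 7, 13]
row[4] = 6 → [6, 6, 3, 7, 6]
append row[0]+row[-1] = 6+6 = 12 → [6, 6, 3, 7, 6, 12]
pop() removes 12 → [6, 6, 3, 7, 6]
append row[-1]+row[0] = 6+6 = 12 → [6, 6, 3, 7, 6, 12]

[6, 6, 3, 7, 6, 12]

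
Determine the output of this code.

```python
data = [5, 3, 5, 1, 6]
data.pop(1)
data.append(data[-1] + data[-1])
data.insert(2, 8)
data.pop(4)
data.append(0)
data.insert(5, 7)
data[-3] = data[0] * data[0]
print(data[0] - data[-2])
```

-2

pop(1) removes 3 → [5, 5, 1, 6]
append data[-1]+data[-1] = 6+6 = 12 → [5, 5, 1, 6, 12]
insert 8 at 2 → [5, 5, 8, 1, 6, 12]
pop(4) removes 6 → [5, 5, 8, 1, 12]
append 0 → [5, 5, 8, 1, 12, 0]
insert 7 at 5 → [5, 5, 8, 1, 12, 7, 0]
data[-3] = data[0]*data[0] = 5*5 = 25 → [5, 5, 8, 1, 25, 7, 0]
data[0]-data[-2] = 5-7 = -2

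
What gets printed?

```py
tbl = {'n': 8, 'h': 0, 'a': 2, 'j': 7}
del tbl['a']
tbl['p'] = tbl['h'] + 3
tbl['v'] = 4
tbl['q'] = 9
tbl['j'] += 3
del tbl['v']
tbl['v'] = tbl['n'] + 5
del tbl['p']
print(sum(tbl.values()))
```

40

del 'a' → {'n': 8, 'h': 0, 'j': 7}
tbl['p'] = tbl['h']+3 = 3 → {'n': 8, 'h': 0, 'j': 7, 'p': 3}
tbl['v'] = 4 → {'n': 8, 'h': 0, 'j': 7, 'p': 3, 'v': 4}
tbl['q'] = 9 → {'n': 8, 'h': 0, 'j': 7, 'p': 3, 'v': 4, 'q': 9}
tbl['j'] = 7+3 = 10 → {'n': 8, 'h': 0, 'j': 10, 'p': 3, 'v': 4, 'q': 9}
del 'v' → {'n': 8, 'h': 0, 'j': 10, 'p': 3, 'q': 9}
tbl['v'] = tbl['n']+5 = 13 → {'n': 8, 'h': 0, 'j': 10, 'p': 3, 'q': 9, 'v': 13}
del 'p' → {'n': 8, 'h': 0, 'j': 10, 'q': 9, 'v': 13}
sum of values = 40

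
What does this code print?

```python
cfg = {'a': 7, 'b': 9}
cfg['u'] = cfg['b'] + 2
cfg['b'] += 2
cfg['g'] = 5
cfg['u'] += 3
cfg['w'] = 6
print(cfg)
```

cfg['u'] = cfg['b']+2 = 11 → {'a': 7, 'b': 9, 'u': 11}
cfg['b'] = 9+2 = 11 → {'a': 7, 'b': 11, 'u': 11}
cfg['g'] = 5 → {'a': 7, 'b': 11, 'u': 11, 'g': 5}
cfg['u'] = 11+3 = 14 → {'a': 7, 'b': 11, 'u': 14, 'g': 5}
cfg['w'] = 6 → {'a': 7, 'b': 11, 'u': 14, 'g': 5, 'w': 6}

{'a': 7, 'b': 11, 'u': 14, 'g': 5, 'w': 6}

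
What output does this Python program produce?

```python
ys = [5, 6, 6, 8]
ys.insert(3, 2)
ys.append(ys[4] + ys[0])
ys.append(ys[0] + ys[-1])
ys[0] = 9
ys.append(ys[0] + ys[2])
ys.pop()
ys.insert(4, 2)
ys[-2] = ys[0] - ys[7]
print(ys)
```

insert 2 at 3 → [5, 6, 6, 2, 8]
append ys[4]+ys[0] = 8+5 = 13 → [5, 6, 6, 2, 8, 13]
append ys[0]+ys[-1] = 5+13 = 18 → [5, 6, 6, 2, 8, 13, 18]
ys[0] = 9 → [9, 6, 6, 2, 8, 13, 18]
append ys[0]+ys[2] = 9+6 = 15 → [9, 6, 6, 2, 8, 13, 18, 15]
pop() removes 15 → [9, 6, 6, 2, 8, 13, 18]
insert 2 at 4 → [9, 6, 6, 2, 2, 8, 13, 18]
ys[-2] = ys[0]-ys[7] = 9-18 = -9 → [9, 6, 6, 2, 2, 8, -9, 18]

[9, 6, 6, 2, 2, 8, -9, 18]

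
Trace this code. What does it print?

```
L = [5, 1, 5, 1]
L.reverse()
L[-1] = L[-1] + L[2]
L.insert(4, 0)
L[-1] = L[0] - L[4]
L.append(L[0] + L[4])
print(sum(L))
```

reverse → [1, 5, 1, 5]
L[-1] = L[-1]+L[2] = 5+1 = 6 → [1, 5, 1, 6]
insert 0 at 4 → [1, 5, 1, 6, 0]
L[-1] = L[0]-L[4] = 1-0 = 1 → [1, 5, 1, 6, 1]
append L[0]+L[4] = 1+1 = 2 → [1, 5, 1, 6, 1, 2]
sum = 16

16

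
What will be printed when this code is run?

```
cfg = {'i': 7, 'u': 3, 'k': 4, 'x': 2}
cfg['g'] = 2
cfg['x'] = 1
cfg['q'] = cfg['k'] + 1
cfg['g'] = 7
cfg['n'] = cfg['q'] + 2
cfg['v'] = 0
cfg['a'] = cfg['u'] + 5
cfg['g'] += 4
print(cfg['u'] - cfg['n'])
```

cfg['g'] = 2 → {'i': 7, 'u': 3, 'k': 4, 'x': 2, 'g': 2}
cfg['x'] = 1 → {'i': 7, 'u': 3, 'k': 4, 'x': 1, 'g': 2}
cfg['q'] = cfg['k']+1 = 5 → {'i': 7, 'u': 3, 'k': 4, 'x': 1, 'g': 2, 'q': 5}
cfg['g'] = 7 → {'i': 7, 'u': 3, 'k': 4, 'x': 1, 'g': 7, 'q': 5}
cfg['n'] = cfg['q']+2 = 7 → {'i': 7, 'u': 3, 'k': 4, 'x': 1, 'g': 7, 'q': 5, 'n': 7}
cfg['v'] = 0 → {'i': 7, 'u': 3, 'k': 4, 'x': 1, 'g': 7, 'q': 5, 'n': 7, 'v': 0}
cfg['a'] = cfg['u']+5 = 8 → {'i': 7, 'u': 3, 'k': 4, 'x': 1, 'g': 7, 'q': 5, 'n': 7, 'v': 0, 'a': 8}
cfg['g'] = 7+4 = 11 → {'i': 7, 'u': 3, 'k': 4, 'x': 1, 'g': 11, 'q': 5, 'n': 7, 'v': 0, 'a': 8}
cfg['u']-cfg['n'] = 3-7 = -4

-4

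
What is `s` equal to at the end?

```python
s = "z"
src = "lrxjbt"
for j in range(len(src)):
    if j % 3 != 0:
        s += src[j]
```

j=0: skip
j=1: add 'r' → 'zr'
j=2: add 'x' → 'zrx'
j=3: skip
j=4: add 'b' → 'zrxb'
j=5: add 't' → 'zrxbt'

'zrxbt'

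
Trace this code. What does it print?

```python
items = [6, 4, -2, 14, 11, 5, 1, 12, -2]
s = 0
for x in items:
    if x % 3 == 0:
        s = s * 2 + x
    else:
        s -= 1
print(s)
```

x=6: %3==0, s = 0*2+6 = 6
x=4: not %3==0, s = 6-1 = 5
x=-2: not %3==0, s = 5-1 = 4
x=14: not %3==0, s = 4-1 = 3
x=11: not %3==0, s = 3-1 = 2
x=5: not %3==0, s = 2-1 = 1
x=1: not %3==0, s = 1-1 = 0
x=12: %3==0, s = 0*2+12 = 12
x=-2: not %3==0, s = 12-1 = 11

11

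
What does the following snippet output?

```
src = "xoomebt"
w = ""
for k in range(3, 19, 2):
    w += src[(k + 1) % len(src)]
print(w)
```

etombxoe

k=3: add src[4]='e' → 'e'
k=5: add src[6]='t' → 'et'
k=7: add src[1]='o' → 'eto'
k=9: add src[3]='m' → 'etom'
k=11: add src[5]='b' → 'etomb'
k=13: add src[0]='x' → 'etombx'
k=15: add src[2]='o' → 'etombxo'
k=17: add src[4]='e' → 'etombxoe'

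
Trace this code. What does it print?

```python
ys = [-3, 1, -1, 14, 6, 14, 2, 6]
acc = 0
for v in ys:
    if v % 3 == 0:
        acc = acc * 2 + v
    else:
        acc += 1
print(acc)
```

v=-3: %3==0, acc = 0*2+(-3) = -3
v=1: not %3==0, acc = (-3)+1 = -2
v=-1: not %3==0, acc = (-2)+1 = -1
v=14: not %3==0, acc = (-1)+1 = 0
v=6: %3==0, acc = 0*2+6 = 6
v=14: not %3==0, acc = 6+1 = 7
v=2: not %3==0, acc = 7+1 = 8
v=6: %3==0, acc = 8*2+6 = 22

22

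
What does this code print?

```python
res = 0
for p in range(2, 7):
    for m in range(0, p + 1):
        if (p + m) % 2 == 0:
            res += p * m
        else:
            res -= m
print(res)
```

135

p=2,m=0: even sum, res = 0+0 = 0
p=2,m=1: odd sum, res = 0-1 = -1
p=2,m=2: even sum, res = (-1)+4 = 3
p=3,m=0: odd sum, res = 3-0 = 3
p=3,m=1: even sum, res = 3+3 = 6
p=3,m=2: odd sum, res = 6-2 = 4
p=3,m=3: even sum, res = 4+9 = 13
p=4,m=0: even sum, res = 13+0 = 13
p=4,m=1: odd sum, res = 13-1 = 12
p=4,m=2: even sum, res = 12+8 = 20
p=4,m=3: odd sum, res = 20-3 = 17
p=4,m=4: even sum, res = 17+16 = 33
p=5,m=0: odd sum, res = 33-0 = 33
p=5,m=1: even sum, res = 33+5 = 38
p=5,m=2: odd sum, res = 38-2 = 36
p=5,m=3: even sum, res = 36+15 = 51
p=5,m=4: odd sum, res = 51-4 = 47
p=5,m=5: even sum, res = 47+25 = 72
p=6,m=0: even sum, res = 72+0 = 72
p=6,m=1: odd sum, res = 72-1 = 71
p=6,m=2: even sum, res = 71+12 = 83
p=6,m=3: odd sum, res = 83-3 = 80
p=6,m=4: even sum, res = 80+24 = 104
p=6,m=5: odd sum, res = 104-5 = 99
p=6,m=6: even sum, res = 99+36 = 135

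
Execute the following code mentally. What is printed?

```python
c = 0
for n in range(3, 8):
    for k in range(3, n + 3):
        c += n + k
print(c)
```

265

n=3,k=3: c = 0+6 = 6
n=3,k=4: c = 6+7 = 13
n=3,k=5: c = 13+8 = 21
n=4,k=3: c = 21+7 = 28
n=4,k=4: c = 28+8 = 36
n=4,k=5: c = 36+9 = 45
n=4,k=6: c = 45+10 = 55
n=5,k=3: c = 55+8 = 63
n=5,k=4: c = 63+9 = 72
n=5,k=5: c = 72+10 = 82
n=5,k=6: c = 82+11 = 93
n=5,k=7: c = 93+12 = 105
n=6,k=3: c = 105+9 = 114
n=6,k=4: c = 114+10 = 124
n=6,k=5: c = 124+11 = 135
n=6,k=6: c = 135+12 = 147
n=6,k=7: c = 147+13 = 160
n=6,k=8: c = 160+14 = 174
n=7,k=3: c = 174+10 = 184
n=7,k=4: c = 184+11 = 195
n=7,k=5: c = 195+12 = 207
n=7,k=6: c = 207+13 = 220
n=7,k=7: c = 220+14 = 234
n=7,k=8: c = 234+15 = 249
n=7,k=9: c = 249+16 = 265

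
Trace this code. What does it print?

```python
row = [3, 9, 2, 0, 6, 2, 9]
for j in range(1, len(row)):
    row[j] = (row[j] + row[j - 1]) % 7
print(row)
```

j=1: row[1] = (9+3)%7 = 5 → [3, 5, 2, 0, 6, 2, 9]
j=2: row[2] = (2+5)%7 = 0 → [3, 5, 0, 0, 6, 2, 9]
j=3: row[3] = (0+0)%7 = 0 → [3, 5, 0, 0, 6, 2, 9]
j=4: row[4] = (6+0)%7 = 6 → [3, 5, 0, 0, 6, 2, 9]
j=5: row[5] = (2+6)%7 = 1 → [3, 5, 0, 0, 6, 1, 9]
j=6: row[6] = (9+1)%7 = 3 → [3, 5, 0, 0, 6, 1, 3]

[3, 5, 0, 0, 6, 1, 3]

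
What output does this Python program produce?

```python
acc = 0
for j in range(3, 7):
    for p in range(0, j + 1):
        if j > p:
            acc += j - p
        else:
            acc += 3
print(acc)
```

j=3,p=0: 3>0, acc = 0+3 = 3
j=3,p=1: 3>1, acc = 3+2 = 5
j=3,p=2: 3>2, acc = 5+1 = 6
j=3,p=3: not 3>3, acc = 6+3 = 9
j=4,p=0: 4>0, acc = 9+4 = 13
j=4,p=1: 4>1, acc = 13+3 = 16
j=4,p=2: 4>2, acc = 16+2 = 18
j=4,p=3: 4>3, acc = 18+1 = 19
j=4,p=4: not 4>4, acc = 19+3 = 22
j=5,p=0: 5>0, acc = 22+5 = 27
j=5,p=1: 5>1, acc = 27+4 = 31
j=5,p=2: 5>2, acc = 31+3 = 34
j=5,p=3: 5>3, acc = 34+2 = 36
j=5,p=4: 5>4, acc = 36+1 = 37
j=5,p=5: not 5>5, acc = 37+3 = 40
j=6,p=0: 6>0, acc = 40+6 = 46
j=6,p=1: 6>1, acc = 46+5 = 51
j=6,p=2: 6>2, acc = 51+4 = 55
j=6,p=3: 6>3, acc = 55+3 = 58
j=6,p=4: 6>4, acc = 58+2 = 60
j=6,p=5: 6>5, acc = 60+1 = 61
j=6,p=6: not 6>6, acc = 61+3 = 64

64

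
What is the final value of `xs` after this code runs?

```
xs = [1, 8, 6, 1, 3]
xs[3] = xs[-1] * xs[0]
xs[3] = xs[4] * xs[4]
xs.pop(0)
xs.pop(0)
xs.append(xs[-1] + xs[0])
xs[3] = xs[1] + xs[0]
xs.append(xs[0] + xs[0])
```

[6, 9, 3, 15, 12]

xs[3] = xs[-1]*xs[0] = 3*1 = 3 → [1, 8, 6, 3, 3]
xs[3] = xs[4]*xs[4] = 3*3 = 9 → [1, 8, 6, 9, 3]
pop(0) removes 1 → [8, 6, 9, 3]
pop(0) removes 8 → [6, 9, 3]
append xs[-1]+xs[0] = 3+6 = 9 → [6, 9, 3, 9]
xs[3] = xs[1]+xs[0] = 9+6 = 15 → [6, 9, 3, 15]
append xs[0]+xs[0] = 6+6 = 12 → [6, 9, 3, 15, 12]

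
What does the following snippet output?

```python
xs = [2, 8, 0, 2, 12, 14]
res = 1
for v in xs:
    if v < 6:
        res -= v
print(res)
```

-3

v=2: <6, res = 1-2 = -1
v=8: not <6
v=0: <6, res = (-1)-0 = -1
v=2: <6, res = (-1)-2 = -3
v=12: not <6
v=14: not <6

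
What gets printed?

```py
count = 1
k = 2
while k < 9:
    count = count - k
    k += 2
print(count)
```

-19

k=2: count = 1-2 = -1
k=4: count = (-1)-4 = -5
k=6: count = (-5)-6 = -11
k=8: count = (-11)-8 = -19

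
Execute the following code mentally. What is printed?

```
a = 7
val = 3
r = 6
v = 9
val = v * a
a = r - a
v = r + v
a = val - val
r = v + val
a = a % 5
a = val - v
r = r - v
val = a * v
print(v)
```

15

val = 9*7 = 63
a = 6-7 = -1
v = 6+9 = 15
a = 63-63 = 0
r = 15+63 = 78
a = 0%5 = 0
a = 63-15 = 48
r = 78-15 = 63
val = 48*15 = 720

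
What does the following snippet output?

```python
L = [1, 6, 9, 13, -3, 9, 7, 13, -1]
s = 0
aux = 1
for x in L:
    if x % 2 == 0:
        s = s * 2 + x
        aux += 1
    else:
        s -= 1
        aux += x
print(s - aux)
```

-53

x=1: not even, s = 0-1 = -1; aux=2
x=6: even, s = (-1)*2+6 = 4; aux=3
x=9: not even, s = 4-1 = 3; aux=12
x=13: not even, s = 3-1 = 2; aux=25
x=-3: not even, s = 2-1 = 1; aux=22
x=9: not even, s = 1-1 = 0; aux=31
x=7: not even, s = 0-1 = -1; aux=38
x=13: not even, s = (-1)-1 = -2; aux=51
x=-1: not even, s = (-2)-1 = -3; aux=50
s-aux = (-3)-50 = -53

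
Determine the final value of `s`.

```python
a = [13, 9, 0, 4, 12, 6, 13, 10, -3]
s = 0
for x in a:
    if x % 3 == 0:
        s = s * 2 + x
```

201

x=13: not %3==0
x=9: %3==0, s = 0*2+9 = 9
x=0: %3==0, s = 9*2+0 = 18
x=4: not %3==0
x=12: %3==0, s = 18*2+12 = 48
x=6: %3==0, s = 48*2+6 = 102
x=13: not %3==0
x=10: not %3==0
x=-3: %3==0, s = 102*2+(-3) = 201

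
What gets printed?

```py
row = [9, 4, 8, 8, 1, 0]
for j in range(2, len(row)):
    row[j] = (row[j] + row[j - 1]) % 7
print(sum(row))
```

24

j=2: row[2] = (8+4)%7 = 5 → [9, 4, 5, 8, 1, 0]
j=3: row[3] = (8+5)%7 = 6 → [9, 4, 5, 6, 1, 0]
j=4: row[4] = (1+6)%7 = 0 → [9, 4, 5, 6, 0, 0]
j=5: row[5] = (0+0)%7 = 0 → [9, 4, 5, 6, 0, 0]
sum = 24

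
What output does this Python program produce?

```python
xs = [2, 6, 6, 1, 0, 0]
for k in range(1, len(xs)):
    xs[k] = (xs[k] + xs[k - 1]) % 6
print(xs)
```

k=1: xs[1] = (6+2)%6 = 2 → [2, 2, 6, 1, 0, 0]
k=2: xs[2] = (6+2)%6 = 2 → [2, 2, 2, 1, 0, 0]
k=3: xs[3] = (1+2)%6 = 3 → [2, 2, 2, 3, 0, 0]
k=4: xs[4] = (0+3)%6 = 3 → [2, 2, 2, 3, 3, 0]
k=5: xs[5] = (0+3)%6 = 3 → [2, 2, 2, 3, 3, 3]

[2, 2, 2, 3, 3, 3]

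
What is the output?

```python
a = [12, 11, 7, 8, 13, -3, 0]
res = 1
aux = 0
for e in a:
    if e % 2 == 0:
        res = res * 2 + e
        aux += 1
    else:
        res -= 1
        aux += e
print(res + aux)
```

e=12: even, res = 1*2+12 = 14; aux=1
e=11: not even, res = 14-1 = 13; aux=12
e=7: not even, res = 13-1 = 12; aux=19
e=8: even, res = 12*2+8 = 32; aux=20
e=13: not even, res = 32-1 = 31; aux=33
e=-3: not even, res = 31-1 = 30; aux=30
e=0: even, res = 30*2+0 = 60; aux=31
res+aux = 60+31 = 91

91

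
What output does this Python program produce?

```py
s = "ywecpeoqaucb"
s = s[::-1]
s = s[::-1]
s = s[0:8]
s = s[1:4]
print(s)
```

reverse → 'bcuaqoepcewy'
reverse → 'ywecpeoqaucb'
slice [0:8] → 'ywecpeoq'
slice [1:4] → 'wec'

wec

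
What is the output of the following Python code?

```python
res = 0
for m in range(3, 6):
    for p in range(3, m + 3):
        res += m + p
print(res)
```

m=3,p=3: res = 0+6 = 6
m=3,p=4: res = 6+7 = 13
m=3,p=5: res = 13+8 = 21
m=4,p=3: res = 21+7 = 28
m=4,p=4: res = 28+8 = 36
m=4,p=5: res = 36+9 = 45
m=4,p=6: res = 45+10 = 55
m=5,p=3: res = 55+8 = 63
m=5,p=4: res = 63+9 = 72
m=5,p=5: res = 72+10 = 82
m=5,p=6: res = 82+11 = 93
m=5,p=7: res = 93+12 = 105

105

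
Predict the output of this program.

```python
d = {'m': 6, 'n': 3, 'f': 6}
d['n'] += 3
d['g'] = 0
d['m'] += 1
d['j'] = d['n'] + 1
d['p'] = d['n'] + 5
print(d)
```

{'m': 7, 'n': 6, 'f': 6, 'g': 0, 'j': 7, 'p': 11}

d['n'] = 3+3 = 6 → {'m': 6, 'n': 6, 'f': 6}
d['g'] = 0 → {'m': 6, 'n': 6, 'f': 6, 'g': 0}
d['m'] = 6+1 = 7 → {'m': 7, 'n': 6, 'f': 6, 'g': 0}
d['j'] = d['n']+1 = 7 → {'m': 7, 'n': 6, 'f': 6, 'g': 0, 'j': 7}
d['p'] = d['n']+5 = 11 → {'m': 7, 'n': 6, 'f': 6, 'g': 0, 'j': 7, 'p': 11}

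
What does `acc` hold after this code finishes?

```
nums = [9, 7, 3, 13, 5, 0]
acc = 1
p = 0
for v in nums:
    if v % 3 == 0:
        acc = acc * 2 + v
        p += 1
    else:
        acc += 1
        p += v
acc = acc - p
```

30

v=9: %3==0, acc = 1*2+9 = 11; p=1
v=7: not %3==0, acc = 11+1 = 12; p=8
v=3: %3==0, acc = 12*2+3 = 27; p=9
v=13: not %3==0, acc = 27+1 = 28; p=22
v=5: not %3==0, acc = 28+1 = 29; p=27
v=0: %3==0, acc = 29*2+0 = 58; p=28
acc-p = 58-28 = 30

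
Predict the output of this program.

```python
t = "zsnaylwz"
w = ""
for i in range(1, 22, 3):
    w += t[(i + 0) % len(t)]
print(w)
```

syznlza

i=1: add t[1]='s' → 's'
i=4: add t[4]='y' → 'sy'
i=7: add t[7]='z' → 'syz'
i=10: add t[2]='n' → 'syzn'
i=13: add t[5]='l' → 'syznl'
i=16: add t[0]='z' → 'syznlz'
i=19: add t[3]='a' → 'syznlza'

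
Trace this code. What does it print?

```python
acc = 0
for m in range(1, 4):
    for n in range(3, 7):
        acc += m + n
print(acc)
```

78

m=1,n=3: acc = 0+4 = 4
m=1,n=4: acc = 4+5 = 9
m=1,n=5: acc = 9+6 = 15
m=1,n=6: acc = 15+7 = 22
m=2,n=3: acc = 22+5 = 27
m=2,n=4: acc = 27+6 = 33
m=2,n=5: acc = 33+7 = 40
m=2,n=6: acc = 40+8 = 48
m=3,n=3: acc = 48+6 = 54
m=3,n=4: acc = 54+7 = 61
m=3,n=5: acc = 61+8 = 69
m=3,n=6: acc = 69+9 = 78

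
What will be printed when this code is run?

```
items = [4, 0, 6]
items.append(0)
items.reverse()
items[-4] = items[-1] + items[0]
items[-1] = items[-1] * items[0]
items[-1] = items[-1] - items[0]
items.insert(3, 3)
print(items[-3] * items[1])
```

0

append 0 → [4, 0, 6, 0]
reverse → [0, 6, 0, 4]
items[-4] = items[-1]+items[0] = 4+0 = 4 → [4, 6, 0, 4]
items[-1] = items[-1]*items[0] = 4*4 = 16 → [4, 6, 0, 16]
items[-1] = items[-1]-items[0] = 16-4 = 12 → [4, 6, 0, 12]
insert 3 at 3 → [4, 6, 0, 3, 12]
items[-3]*items[1] = 0*6 = 0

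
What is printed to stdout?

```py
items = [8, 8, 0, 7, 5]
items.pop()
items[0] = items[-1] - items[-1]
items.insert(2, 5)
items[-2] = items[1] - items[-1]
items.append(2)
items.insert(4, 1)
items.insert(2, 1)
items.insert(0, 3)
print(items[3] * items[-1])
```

2

pop() removes 5 → [8, 8, 0, 7]
items[0] = items[-1]-items[-1] = 7-7 = 0 → [0, 8, 0, 7]
insert 5 at 2 → [0, 8, 5, 0, 7]
items[-2] = items[1]-items[-1] = 8-7 = 1 → [0, 8, 5, 1, 7]
append 2 → [0, 8, 5, 1, 7, 2]
insert 1 at 4 → [0, 8, 5, 1, 1, 7, 2]
insert 1 at 2 → [0, 8, 1, 5, 1, 1, 7, 2]
insert 3 at 0 → [3, 0, 8, 1, 5, 1, 1, 7, 2]
items[3]*items[-1] = 1*2 = 2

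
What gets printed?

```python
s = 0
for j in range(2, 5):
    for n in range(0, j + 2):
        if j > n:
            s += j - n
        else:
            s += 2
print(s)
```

j=2,n=0: 2>0, s = 0+2 = 2
j=2,n=1: 2>1, s = 2+1 = 3
j=2,n=2: not 2>2, s = 3+2 = 5
j=2,n=3: not 2>3, s = 5+2 = 7
j=3,n=0: 3>0, s = 7+3 = 10
j=3,n=1: 3>1, s = 10+2 = 12
j=3,n=2: 3>2, s = 12+1 = 13
j=3,n=3: not 3>3, s = 13+2 = 15
j=3,n=4: not 3>4, s = 15+2 = 17
j=4,n=0: 4>0, s = 17+4 = 21
j=4,n=1: 4>1, s = 21+3 = 24
j=4,n=2: 4>2, s = 24+2 = 26
j=4,n=3: 4>3, s = 26+1 = 27
j=4,n=4: not 4>4, s = 27+2 = 29
j=4,n=5: not 4>5, s = 29+2 = 31

31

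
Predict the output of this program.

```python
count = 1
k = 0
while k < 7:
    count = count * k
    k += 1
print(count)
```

0

k=0: count = 1*0 = 0
k=1: count = 0*1 = 0
k=2: count = 0*2 = 0
k=3: count = 0*3 = 0
k=4: count = 0*4 = 0
k=5: count = 0*5 = 0
k=6: count = 0*6 = 0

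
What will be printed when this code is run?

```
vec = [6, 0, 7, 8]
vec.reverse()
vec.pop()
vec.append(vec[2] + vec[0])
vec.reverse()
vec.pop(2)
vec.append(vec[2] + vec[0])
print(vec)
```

reverse → [8, 7, 0, 6]
pop() removes 6 → [8, 7, 0]
append vec[2]+vec[0] = 0+8 = 8 → [8, 7, 0, 8]
reverse → [8, 0, 7, 8]
pop(2) removes 7 → [8, 0, 8]
append vec[2]+vec[0] = 8+8 = 16 → [8, 0, 8, 16]

[8, 0, 8, 16]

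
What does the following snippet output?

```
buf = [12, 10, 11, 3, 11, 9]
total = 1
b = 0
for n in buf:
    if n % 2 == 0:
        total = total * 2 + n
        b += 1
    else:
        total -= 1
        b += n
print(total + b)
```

70

n=12: even, total = 1*2+12 = 14; b=1
n=10: even, total = 14*2+10 = 38; b=2
n=11: not even, total = 38-1 = 37; b=13
n=3: not even, total = 37-1 = 36; b=16
n=11: not even, total = 36-1 = 35; b=27
n=9: not even, total = 35-1 = 34; b=36
total+b = 34+36 = 70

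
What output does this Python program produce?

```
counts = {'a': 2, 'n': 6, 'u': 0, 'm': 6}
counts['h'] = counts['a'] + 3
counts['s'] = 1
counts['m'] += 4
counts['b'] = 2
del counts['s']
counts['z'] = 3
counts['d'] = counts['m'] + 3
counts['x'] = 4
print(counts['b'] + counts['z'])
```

5

counts['h'] = counts['a']+3 = 5 → {'a': 2, 'n': 6, 'u': 0, 'm': 6, 'h': 5}
counts['s'] = 1 → {'a': 2, 'n': 6, 'u': 0, 'm': 6, 'h': 5, 's': 1}
counts['m'] = 6+4 = 10 → {'a': 2, 'n': 6, 'u': 0, 'm': 10, 'h': 5, 's': 1}
counts['b'] = 2 → {'a': 2, 'n': 6, 'u': 0, 'm': 10, 'h': 5, 's': 1, 'b': 2}
del 's' → {'a': 2, 'n': 6, 'u': 0, 'm': 10, 'h': 5, 'b': 2}
counts['z'] = 3 → {'a': 2, 'n': 6, 'u': 0, 'm': 10, 'h': 5, 'b': 2, 'z': 3}
counts['d'] = counts['m']+3 = 13 → {'a': 2, 'n': 6, 'u': 0, 'm': 10, 'h': 5, 'b': 2, 'z': 3, 'd': 13}
counts['x'] = 4 → {'a': 2, 'n': 6, 'u': 0, 'm': 10, 'h': 5, 'b': 2, 'z': 3, 'd': 13, 'x': 4}
counts['b']+counts['z'] = 2+3 = 5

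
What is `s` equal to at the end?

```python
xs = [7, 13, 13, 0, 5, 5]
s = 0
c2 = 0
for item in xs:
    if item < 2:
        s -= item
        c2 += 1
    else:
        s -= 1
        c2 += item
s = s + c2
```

item=7: not <2, s = 0-1 = -1; c2=7
item=13: not <2, s = (-1)-1 = -2; c2=20
item=13: not <2, s = (-2)-1 = -3; c2=33
item=0: <2, s = (-3)-0 = -3; c2=34
item=5: not <2, s = (-3)-1 = -4; c2=39
item=5: not <2, s = (-4)-1 = -5; c2=44
s+c2 = (-5)+44 = 39

39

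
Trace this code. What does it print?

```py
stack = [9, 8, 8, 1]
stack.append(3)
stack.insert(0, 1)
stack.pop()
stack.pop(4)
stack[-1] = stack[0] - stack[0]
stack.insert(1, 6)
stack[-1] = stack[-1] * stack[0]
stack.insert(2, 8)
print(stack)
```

append 3 → [9, 8, 8, 1, 3]
insert 1 at 0 → [1, 9, 8, 8, 1, 3]
pop() removes 3 → [1, 9, 8, 8, 1]
pop(4) removes 1 → [1, 9, 8, 8]
stack[-1] = stack[0]-stack[0] = 1-1 = 0 → [1, 9, 8, 0]
insert 6 at 1 → [1, 6, 9, 8, 0]
stack[-1] = stack[-1]*stack[0] = 0*1 = 0 → [1, 6, 9, 8, 0]
insert 8 at 2 → [1, 6, 8, 9, 8, 0]

[1, 6, 8, 9, 8, 0]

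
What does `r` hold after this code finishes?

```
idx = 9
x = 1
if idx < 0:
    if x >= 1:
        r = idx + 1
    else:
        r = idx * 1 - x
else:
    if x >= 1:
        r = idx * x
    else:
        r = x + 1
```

9

idx=9, x=1
idx < 0 is False; x >= 1 is True
→ r = idx * x = 9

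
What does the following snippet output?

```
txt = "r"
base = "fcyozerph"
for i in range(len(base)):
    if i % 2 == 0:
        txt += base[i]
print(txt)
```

rfyzrh

i=0: add 'f' → 'rf'
i=1: skip
i=2: add 'y' → 'rfy'
i=3: skip
i=4: add 'z' → 'rfyz'
i=5: skip
i=6: add 'r' → 'rfyzr'
i=7: skip
i=8: add 'h' → 'rfyzrh'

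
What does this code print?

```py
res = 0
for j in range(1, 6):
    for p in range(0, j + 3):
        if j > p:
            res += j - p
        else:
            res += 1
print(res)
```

50

j=1,p=0: 1>0, res = 0+1 = 1
j=1,p=1: not 1>1, res = 1+1 = 2
j=1,p=2: not 1>2, res = 2+1 = 3
j=1,p=3: not 1>3, res = 3+1 = 4
j=2,p=0: 2>0, res = 4+2 = 6
j=2,p=1: 2>1, res = 6+1 = 7
j=2,p=2: not 2>2, res = 7+1 = 8
j=2,p=3: not 2>3, res = 8+1 = 9
j=2,p=4: not 2>4, res = 9+1 = 10
j=3,p=0: 3>0, res = 10+3 = 13
j=3,p=1: 3>1, res = 13+2 = 15
j=3,p=2: 3>2, res = 15+1 = 16
j=3,p=3: not 3>3, res = 16+1 = 17
j=3,p=4: not 3>4, res = 17+1 = 18
j=3,p=5: not 3>5, res = 18+1 = 19
j=4,p=0: 4>0, res = 19+4 = 23
j=4,p=1: 4>1, res = 23+3 = 26
j=4,p=2: 4>2, res = 26+2 = 28
j=4,p=3: 4>3, res = 28+1 = 29
j=4,p=4: not 4>4, res = 29+1 = 30
j=4,p=5: not 4>5, res = 30+1 = 31
j=4,p=6: not 4>6, res = 31+1 = 32
j=5,p=0: 5>0, res = 32+5 = 37
j=5,p=1: 5>1, res = 37+4 = 41
j=5,p=2: 5>2, res = 41+3 = 44
j=5,p=3: 5>3, res = 44+2 = 46
j=5,p=4: 5>4, res = 46+1 = 47
j=5,p=5: not 5>5, res = 47+1 = 48
j=5,p=6: not 5>6, res = 48+1 = 49
j=5,p=7: not 5>7, res = 49+1 = 50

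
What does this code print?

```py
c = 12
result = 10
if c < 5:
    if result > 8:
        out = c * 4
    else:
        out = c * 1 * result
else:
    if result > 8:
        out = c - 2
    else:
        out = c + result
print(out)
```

10

c=12, result=10
c < 5 is False; result > 8 is True
→ out = c - 2 = 10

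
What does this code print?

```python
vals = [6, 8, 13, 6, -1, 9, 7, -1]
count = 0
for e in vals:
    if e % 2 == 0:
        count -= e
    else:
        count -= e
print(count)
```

-47

e=6: even, count = 0-6 = -6
e=8: even, count = (-6)-8 = -14
e=13: not even, count = (-14)-13 = -27
e=6: even, count = (-27)-6 = -33
e=-1: not even, count = (-33)-(-1) = -32
e=9: not even, count = (-32)-9 = -41
e=7: not even, count = (-41)-7 = -48
e=-1: not even, count = (-48)-(-1) = -47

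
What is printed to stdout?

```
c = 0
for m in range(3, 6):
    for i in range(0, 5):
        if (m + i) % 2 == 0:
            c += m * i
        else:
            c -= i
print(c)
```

40

m=3,i=0: odd sum, c = 0-0 = 0
m=3,i=1: even sum, c = 0+3 = 3
m=3,i=2: odd sum, c = 3-2 = 1
m=3,i=3: even sum, c = 1+9 = 10
m=3,i=4: odd sum, c = 10-4 = 6
m=4,i=0: even sum, c = 6+0 = 6
m=4,i=1: odd sum, c = 6-1 = 5
m=4,i=2: even sum, c = 5+8 = 13
m=4,i=3: odd sum, c = 13-3 = 10
m=4,i=4: even sum, c = 10+16 = 26
m=5,i=0: odd sum, c = 26-0 = 26
m=5,i=1: even sum, c = 26+5 = 31
m=5,i=2: odd sum, c = 31-2 = 29
m=5,i=3: even sum, c = 29+15 = 44
m=5,i=4: odd sum, c = 44-4 = 40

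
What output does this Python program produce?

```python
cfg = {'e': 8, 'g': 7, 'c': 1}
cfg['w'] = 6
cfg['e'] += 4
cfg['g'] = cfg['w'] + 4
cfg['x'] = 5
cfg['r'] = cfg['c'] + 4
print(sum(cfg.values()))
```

cfg['w'] = 6 → {'e': 8, 'g': 7, 'c': 1, 'w': 6}
cfg['e'] = 8+4 = 12 → {'e': 12, 'g': 7, 'c': 1, 'w': 6}
cfg['g'] = cfg['w']+4 = 10 → {'e': 12, 'g': 10, 'c': 1, 'w': 6}
cfg['x'] = 5 → {'e': 12, 'g': 10, 'c': 1, 'w': 6, 'x': 5}
cfg['r'] = cfg['c']+4 = 5 → {'e': 12, 'g': 10, 'c': 1, 'w': 6, 'x': 5, 'r': 5}
sum of values = 39

39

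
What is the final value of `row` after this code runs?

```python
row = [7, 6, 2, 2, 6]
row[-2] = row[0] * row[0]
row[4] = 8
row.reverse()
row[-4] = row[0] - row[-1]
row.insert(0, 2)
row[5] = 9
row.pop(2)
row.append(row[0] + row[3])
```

row[-2] = row[0]*row[0] = 7*7 = 49 → [7, 6, 2, 49, 6]
row[4] = 8 → [7, 6, 2, 49, 8]
reverse → [8, 49, 2, 6, 7]
row[-4] = row[0]-row[-1] = 8-7 = 1 → [8, 1, 2, 6, 7]
insert 2 at 0 → [2, 8, 1, 2, 6, 7]
row[5] = 9 → [2, 8, 1, 2, 6, 9]
pop(2) removes 1 → [2, 8, 2, 6, 9]
append row[0]+row[3] = 2+6 = 8 → [2, 8, 2, 6, 9, 8]

[2, 8, 2, 6, 9, 8]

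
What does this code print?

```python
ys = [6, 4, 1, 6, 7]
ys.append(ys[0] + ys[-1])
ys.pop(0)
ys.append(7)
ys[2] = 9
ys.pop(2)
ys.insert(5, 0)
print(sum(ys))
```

32

append ys[0]+ys[-1] = 6+7 = 13 → [6, 4, 1, 6, 7, 13]
pop(0) removes 6 → [4, 1, 6, 7, 13]
append 7 → [4, 1, 6, 7, 13, 7]
ys[2] = 9 → [4, 1, 9, 7, 13, 7]
pop(2) removes 9 → [4, 1, 7, 13, 7]
insert 0 at 5 → [4, 1, 7, 13, 7, 0]
sum = 32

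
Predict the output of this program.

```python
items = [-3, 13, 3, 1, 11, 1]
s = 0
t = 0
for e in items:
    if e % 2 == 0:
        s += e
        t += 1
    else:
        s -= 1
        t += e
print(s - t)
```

-32

e=-3: not even, s = 0-1 = -1; t=-3
e=13: not even, s = (-1)-1 = -2; t=10
e=3: not even, s = (-2)-1 = -3; t=13
e=1: not even, s = (-3)-1 = -4; t=14
e=11: not even, s = (-4)-1 = -5; t=25
e=1: not even, s = (-5)-1 = -6; t=26
s-t = (-6)-26 = -32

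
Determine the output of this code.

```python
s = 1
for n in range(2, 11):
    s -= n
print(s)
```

-53

n=2: s = 1-2 = -1
n=3: s = (-1)-3 = -4
n=4: s = (-4)-4 = -8
n=5: s = (-8)-5 = -13
n=6: s = (-13)-6 = -19
n=7: s = (-19)-7 = -26
n=8: s = (-26)-8 = -34
n=9: s = (-34)-9 = -43
n=10: s = (-43)-10 = -53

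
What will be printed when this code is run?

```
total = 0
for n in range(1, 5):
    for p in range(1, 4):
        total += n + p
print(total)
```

n=1,p=1: total = 0+2 = 2
n=1,p=2: total = 2+3 = 5
n=1,p=3: total = 5+4 = 9
n=2,p=1: total = 9+3 = 12
n=2,p=2: total = 12+4 = 16
n=2,p=3: total = 16+5 = 21
n=3,p=1: total = 21+4 = 25
n=3,p=2: total = 25+5 = 30
n=3,p=3: total = 30+6 = 36
n=4,p=1: total = 36+5 = 41
n=4,p=2: total = 41+6 = 47
n=4,p=3: total = 47+7 = 54

54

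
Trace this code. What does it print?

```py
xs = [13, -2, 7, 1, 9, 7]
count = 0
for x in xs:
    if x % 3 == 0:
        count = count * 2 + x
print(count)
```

9

x=13: not %3==0
x=-2: not %3==0
x=7: not %3==0
x=1: not %3==0
x=9: %3==0, count = 0*2+9 = 9
x=7: not %3==0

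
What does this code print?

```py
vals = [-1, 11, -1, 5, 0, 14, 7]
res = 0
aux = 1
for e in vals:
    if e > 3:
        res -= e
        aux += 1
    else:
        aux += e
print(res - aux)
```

-40

e=-1: not >3; aux=0
e=11: >3, res = 0-11 = -11; aux=1
e=-1: not >3; aux=0
e=5: >3, res = (-11)-5 = -16; aux=1
e=0: not >3; aux=1
e=14: >3, res = (-16)-14 = -30; aux=2
e=7: >3, res = (-30)-7 = -37; aux=3
res-aux = (-37)-3 = -40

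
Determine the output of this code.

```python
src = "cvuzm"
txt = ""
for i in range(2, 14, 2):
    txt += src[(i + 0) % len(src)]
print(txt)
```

umvzcu

i=2: add src[2]='u' → 'u'
i=4: add src[4]='m' → 'um'
i=6: add src[1]='v' → 'umv'
i=8: add src[3]='z' → 'umvz'
i=10: add src[0]='c' → 'umvzc'
i=12: add src[2]='u' → 'umvzcu'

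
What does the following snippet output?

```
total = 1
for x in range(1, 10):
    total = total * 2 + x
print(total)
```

1525

x=1: total = 1*2+1 = 3
x=2: total = 3*2+2 = 8
x=3: total = 8*2+3 = 19
x=4: total = 19*2+4 = 42
x=5: total = 42*2+5 = 89
x=6: total = 89*2+6 = 184
x=7: total = 184*2+7 = 375
x=8: total = 375*2+8 = 758
x=9: total = 758*2+9 = 1525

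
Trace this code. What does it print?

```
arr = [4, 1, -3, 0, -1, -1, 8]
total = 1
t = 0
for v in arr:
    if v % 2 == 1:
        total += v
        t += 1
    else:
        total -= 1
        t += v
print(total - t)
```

-22

v=4: not odd, total = 1-1 = 0; t=4
v=1: odd, total = 0+1 = 1; t=5
v=-3: odd, total = 1+(-3) = -2; t=6
v=0: not odd, total = (-2)-1 = -3; t=6
v=-1: odd, total = (-3)+(-1) = -4; t=7
v=-1: odd, total = (-4)+(-1) = -5; t=8
v=8: not odd, total = (-5)-1 = -6; t=16
total-t = (-6)-16 = -22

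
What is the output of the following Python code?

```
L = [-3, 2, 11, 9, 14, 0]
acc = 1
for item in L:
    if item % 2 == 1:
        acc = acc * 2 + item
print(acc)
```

27

item=-3: odd, acc = 1*2+(-3) = -1
item=2: not odd
item=11: odd, acc = (-1)*2+11 = 9
item=9: odd, acc = 9*2+9 = 27
item=14: not odd
item=0: not odd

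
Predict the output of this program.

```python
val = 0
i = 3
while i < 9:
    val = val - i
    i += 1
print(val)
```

i=3: val = 0-3 = -3
i=4: val = (-3)-4 = -7
i=5: val = (-7)-5 = -12
i=6: val = (-12)-6 = -18
i=7: val = (-18)-7 = -25
i=8: val = (-25)-8 = -33

-33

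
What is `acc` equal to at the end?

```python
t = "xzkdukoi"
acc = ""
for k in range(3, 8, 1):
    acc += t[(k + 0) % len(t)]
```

k=3: add t[3]='d' → 'd'
k=4: add t[4]='u' → 'du'
k=5: add t[5]='k' → 'duk'
k=6: add t[6]='o' → 'duko'
k=7: add t[7]='i' → 'dukoi'

'dukoi'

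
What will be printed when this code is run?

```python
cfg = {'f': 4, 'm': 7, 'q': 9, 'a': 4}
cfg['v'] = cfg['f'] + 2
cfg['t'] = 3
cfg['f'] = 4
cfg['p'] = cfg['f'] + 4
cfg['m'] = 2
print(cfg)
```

{'f': 4, 'm': 2, 'q': 9, 'a': 4, 'v': 6, 't': 3, 'p': 8}

cfg['v'] = cfg['f']+2 = 6 → {'f': 4, 'm': 7, 'q': 9, 'a': 4, 'v': 6}
cfg['t'] = 3 → {'f': 4, 'm': 7, 'q': 9, 'a': 4, 'v': 6, 't': 3}
cfg['f'] = 4 → {'f': 4, 'm': 7, 'q': 9, 'a': 4, 'v': 6, 't': 3}
cfg['p'] = cfg['f']+4 = 8 → {'f': 4, 'm': 7, 'q': 9, 'a': 4, 'v': 6, 't': 3, 'p': 8}
cfg['m'] = 2 → {'f': 4, 'm': 2, 'q': 9, 'a': 4, 'v': 6, 't': 3, 'p': 8}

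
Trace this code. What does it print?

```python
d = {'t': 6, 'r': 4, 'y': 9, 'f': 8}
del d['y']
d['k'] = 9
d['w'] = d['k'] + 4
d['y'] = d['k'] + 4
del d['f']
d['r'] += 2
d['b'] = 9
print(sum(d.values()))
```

del 'y' → {'t': 6, 'r': 4, 'f': 8}
d['k'] = 9 → {'t': 6, 'r': 4, 'f': 8, 'k': 9}
d['w'] = d['k']+4 = 13 → {'t': 6, 'r': 4, 'f': 8, 'k': 9, 'w': 13}
d['y'] = d['k']+4 = 13 → {'t': 6, 'r': 4, 'f': 8, 'k': 9, 'w': 13, 'y': 13}
del 'f' → {'t': 6, 'r': 4, 'k': 9, 'w': 13, 'y': 13}
d['r'] = 4+2 = 6 → {'t': 6, 'r': 6, 'k': 9, 'w': 13, 'y': 13}
d['b'] = 9 → {'t': 6, 'r': 6, 'k': 9, 'w': 13, 'y': 13, 'b': 9}
sum of values = 56

56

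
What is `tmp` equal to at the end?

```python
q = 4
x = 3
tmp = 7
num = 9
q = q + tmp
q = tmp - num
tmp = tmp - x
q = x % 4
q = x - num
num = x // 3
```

q = 4+7 = 11
q = 7-9 = -2
tmp = 7-3 = 4
q = 3%4 = 3
q = 3-9 = -6
num = 3//3 = 1

4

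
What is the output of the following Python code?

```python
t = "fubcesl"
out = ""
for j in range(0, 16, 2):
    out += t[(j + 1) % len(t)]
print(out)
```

ucsfbelu

j=0: add t[1]='u' → 'u'
j=2: add t[3]='c' → 'uc'
j=4: add t[5]='s' → 'ucs'
j=6: add t[0]='f' → 'ucsf'
j=8: add t[2]='b' → 'ucsfb'
j=10: add t[4]='e' → 'ucsfbe'
j=12: add t[6]='l' → 'ucsfbel'
j=14: add t[1]='u' → 'ucsfbelu'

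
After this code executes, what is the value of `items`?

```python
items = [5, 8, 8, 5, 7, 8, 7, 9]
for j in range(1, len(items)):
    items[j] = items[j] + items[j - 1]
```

j=1: items[1] = 8+5 = 13 → [5, 13, 8, 5, 7, 8, 7, 9]
j=2: items[2] = 8+13 = 21 → [5, 13, 21, 5, 7, 8, 7, 9]
j=3: items[3] = 5+21 = 26 → [5, 13, 21, 26, 7, 8, 7, 9]
j=4: items[4] = 7+26 = 33 → [5, 13, 21, 26, 33, 8, 7, 9]
j=5: items[5] = 8+33 = 41 → [5, 13, 21, 26, 33, 41, 7, 9]
j=6: items[6] = 7+41 = 48 → [5, 13, 21, 26, 33, 41, 48, 9]
j=7: items[7] = 9+48 = 57 → [5, 13, 21, 26, 33, 41, 48, 57]

[5, 13, 21, 26, 33, 41, 48, 57]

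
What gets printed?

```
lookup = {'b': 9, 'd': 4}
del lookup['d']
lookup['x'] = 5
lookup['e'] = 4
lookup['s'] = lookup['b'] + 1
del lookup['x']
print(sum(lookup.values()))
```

del 'd' → {'b': 9}
lookup['x'] = 5 → {'b': 9, 'x': 5}
lookup['e'] = 4 → {'b': 9, 'x': 5, 'e': 4}
lookup['s'] = lookup['b']+1 = 10 → {'b': 9, 'x': 5, 'e': 4, 's': 10}
del 'x' → {'b': 9, 'e': 4, 's': 10}
sum of values = 23

23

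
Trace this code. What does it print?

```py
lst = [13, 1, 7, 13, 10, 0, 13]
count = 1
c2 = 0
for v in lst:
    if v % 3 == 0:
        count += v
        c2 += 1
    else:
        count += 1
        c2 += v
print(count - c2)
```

v=13: not %3==0, count = 1+1 = 2; c2=13
v=1: not %3==0, count = 2+1 = 3; c2=14
v=7: not %3==0, count = 3+1 = 4; c2=21
v=13: not %3==0, count = 4+1 = 5; c2=34
v=10: not %3==0, count = 5+1 = 6; c2=44
v=0: %3==0, count = 6+0 = 6; c2=45
v=13: not %3==0, count = 6+1 = 7; c2=58
count-c2 = 7-58 = -51

-51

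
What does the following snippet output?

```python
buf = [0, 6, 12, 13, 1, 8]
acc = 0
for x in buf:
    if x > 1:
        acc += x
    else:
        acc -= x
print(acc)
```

x=0: not >1, acc = 0-0 = 0
x=6: >1, acc = 0+6 = 6
x=12: >1, acc = 6+12 = 18
x=13: >1, acc = 18+13 = 31
x=1: not >1, acc = 31-1 = 30
x=8: >1, acc = 30+8 = 38

38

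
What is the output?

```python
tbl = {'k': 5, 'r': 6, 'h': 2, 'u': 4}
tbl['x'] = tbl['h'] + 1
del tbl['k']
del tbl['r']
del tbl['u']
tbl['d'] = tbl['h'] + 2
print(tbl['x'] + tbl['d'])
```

tbl['x'] = tbl['h']+1 = 3 → {'k': 5, 'r': 6, 'h': 2, 'u': 4, 'x': 3}
del 'k' → {'r': 6, 'h': 2, 'u': 4, 'x': 3}
del 'r' → {'h': 2, 'u': 4, 'x': 3}
del 'u' → {'h': 2, 'x': 3}
tbl['d'] = tbl['h']+2 = 4 → {'h': 2, 'x': 3, 'd': 4}
tbl['x']+tbl['d'] = 3+4 = 7

7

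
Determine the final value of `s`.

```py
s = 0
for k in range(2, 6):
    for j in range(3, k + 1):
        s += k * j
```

97

k=3,j=3: s = 0+9 = 9
k=4,j=3: s = 9+12 = 21
k=4,j=4: s = 21+16 = 37
k=5,j=3: s = 37+15 = 52
k=5,j=4: s = 52+20 = 72
k=5,j=5: s = 72+25 = 97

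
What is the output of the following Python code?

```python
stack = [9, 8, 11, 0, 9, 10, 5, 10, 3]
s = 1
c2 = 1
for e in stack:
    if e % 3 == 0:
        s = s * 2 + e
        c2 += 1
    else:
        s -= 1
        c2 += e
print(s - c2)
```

38

e=9: %3==0, s = 1*2+9 = 11; c2=2
e=8: not %3==0, s = 11-1 = 10; c2=10
e=11: not %3==0, s = 10-1 = 9; c2=21
e=0: %3==0, s = 9*2+0 = 18; c2=22
e=9: %3==0, s = 18*2+9 = 45; c2=23
e=10: not %3==0, s = 45-1 = 44; c2=33
e=5: not %3==0, s = 44-1 = 43; c2=38
e=10: not %3==0, s = 43-1 = 42; c2=48
e=3: %3==0, s = 42*2+3 = 87; c2=49
s-c2 = 87-49 = 38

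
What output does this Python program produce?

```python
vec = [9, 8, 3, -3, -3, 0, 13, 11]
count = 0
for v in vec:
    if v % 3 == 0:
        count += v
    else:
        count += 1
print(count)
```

9

v=9: %3==0, count = 0+9 = 9
v=8: not %3==0, count = 9+1 = 10
v=3: %3==0, count = 10+3 = 13
v=-3: %3==0, count = 13+(-3) = 10
v=-3: %3==0, count = 10+(-3) = 7
v=0: %3==0, count = 7+0 = 7
v=13: not %3==0, count = 7+1 = 8
v=11: not %3==0, count = 8+1 = 9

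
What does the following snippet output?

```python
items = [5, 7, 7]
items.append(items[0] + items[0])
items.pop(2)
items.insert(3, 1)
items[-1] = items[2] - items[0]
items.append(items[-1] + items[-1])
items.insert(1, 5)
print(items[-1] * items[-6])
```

50

append items[0]+items[0] = 5+5 = 10 → [5, 7, 7, 10]
pop(2) removes 7 → [5, 7, 10]
insert 1 at 3 → [5, 7, 10, 1]
items[-1] = items[2]-items[0] = 10-5 = 5 → [5, 7, 10, 5]
append items[-1]+items[-1] = 5+5 = 10 → [5, 7, 10, 5, 10]
insert 5 at 1 → [5, 5, 7, 10, 5, 10]
items[-1]*items[-6] = 10*5 = 50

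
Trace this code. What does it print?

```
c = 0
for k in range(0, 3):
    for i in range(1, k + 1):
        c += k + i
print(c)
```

k=1,i=1: c = 0+2 = 2
k=2,i=1: c = 2+3 = 5
k=2,i=2: c = 5+4 = 9

9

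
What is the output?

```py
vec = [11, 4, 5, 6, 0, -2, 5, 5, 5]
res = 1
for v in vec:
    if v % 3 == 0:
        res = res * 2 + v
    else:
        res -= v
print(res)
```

-77

v=11: not %3==0, res = 1-11 = -10
v=4: not %3==0, res = (-10)-4 = -14
v=5: not %3==0, res = (-14)-5 = -19
v=6: %3==0, res = (-19)*2+6 = -32
v=0: %3==0, res = (-32)*2+0 = -64
v=-2: not %3==0, res = (-64)-(-2) = -62
v=5: not %3==0, res = (-62)-5 = -67
v=5: not %3==0, res = (-67)-5 = -72
v=5: not %3==0, res = (-72)-5 = -77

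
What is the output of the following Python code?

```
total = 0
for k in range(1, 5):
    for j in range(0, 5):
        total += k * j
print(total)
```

100

k=1,j=0: total = 0+0 = 0
k=1,j=1: total = 0+1 = 1
k=1,j=2: total = 1+2 = 3
k=1,j=3: total = 3+3 = 6
k=1,j=4: total = 6+4 = 10
k=2,j=0: total = 10+0 = 10
k=2,j=1: total = 10+2 = 12
k=2,j=2: total = 12+4 = 16
k=2,j=3: total = 16+6 = 22
k=2,j=4: total = 22+8 = 30
k=3,j=0: total = 30+0 = 30
k=3,j=1: total = 30+3 = 33
k=3,j=2: total = 33+6 = 39
k=3,j=3: total = 39+9 = 48
k=3,j=4: total = 48+12 = 60
k=4,j=0: total = 60+0 = 60
k=4,j=1: total = 60+4 = 64
k=4,j=2: total = 64+8 = 72
k=4,j=3: total = 72+12 = 84
k=4,j=4: total = 84+16 = 100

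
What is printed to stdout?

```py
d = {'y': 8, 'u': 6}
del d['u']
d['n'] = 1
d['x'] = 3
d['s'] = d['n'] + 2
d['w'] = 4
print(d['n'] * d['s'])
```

3

del 'u' → {'y': 8}
d['n'] = 1 → {'y': 8, 'n': 1}
d['x'] = 3 → {'y': 8, 'n': 1, 'x': 3}
d['s'] = d['n']+2 = 3 → {'y': 8, 'n': 1, 'x': 3, 's': 3}
d['w'] = 4 → {'y': 8, 'n': 1, 'x': 3, 's': 3, 'w': 4}
d['n']*d['s'] = 1*3 = 3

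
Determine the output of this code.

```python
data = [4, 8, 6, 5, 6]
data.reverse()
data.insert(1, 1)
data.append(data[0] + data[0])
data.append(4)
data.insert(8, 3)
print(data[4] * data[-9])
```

48

reverse → [6, 5, 6, 8, 4]
insert 1 at 1 → [6, 1, 5, 6, 8, 4]
append data[0]+data[0] = 6+6 = 12 → [6, 1, 5, 6, 8, 4, 12]
append 4 → [6, 1, 5, 6, 8, 4, 12, 4]
insert 3 at 8 → [6, 1, 5, 6, 8, 4, 12, 4, 3]
data[4]*data[-9] = 8*6 = 48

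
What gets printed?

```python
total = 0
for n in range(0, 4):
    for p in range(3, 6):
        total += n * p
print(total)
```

n=0,p=3: total = 0+0 = 0
n=0,p=4: total = 0+0 = 0
n=0,p=5: total = 0+0 = 0
n=1,p=3: total = 0+3 = 3
n=1,p=4: total = 3+4 = 7
n=1,p=5: total = 7+5 = 12
n=2,p=3: total = 12+6 = 18
n=2,p=4: total = 18+8 = 26
n=2,p=5: total = 26+10 = 36
n=3,p=3: total = 36+9 = 45
n=3,p=4: total = 45+12 = 57
n=3,p=5: total = 57+15 = 72

72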